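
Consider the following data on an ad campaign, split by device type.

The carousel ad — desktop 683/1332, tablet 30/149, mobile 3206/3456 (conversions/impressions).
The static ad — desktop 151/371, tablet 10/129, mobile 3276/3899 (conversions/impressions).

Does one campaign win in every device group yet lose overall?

Desktop: the carousel ad 683/1332 = 51.3%, the static ad 151/371 = 40.7% → the carousel ad
Tablet: the carousel ad 30/149 = 20.1%, the static ad 10/129 = 7.8% → the carousel ad
Mobile: the carousel ad 3206/3456 = 92.8%, the static ad 3276/3899 = 84.0% → the carousel ad
Overall: the carousel ad 3919/4937 = 79.4%, the static ad 3437/4399 = 78.1% → the carousel ad
The carousel ad wins overall and in every device group — no reversal.

No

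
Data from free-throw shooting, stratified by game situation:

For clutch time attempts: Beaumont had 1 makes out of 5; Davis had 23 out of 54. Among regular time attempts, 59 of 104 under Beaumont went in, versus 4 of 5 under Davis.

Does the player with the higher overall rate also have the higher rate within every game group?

No

Clutch time: Beaumont 1/5 = 20.0%, Davis 23/54 = 42.6% → Davis
Regular time: Beaumont 59/104 = 56.7%, Davis 4/5 = 80.0% → Davis
Overall: Beaumont 60/109 = 55.0%, Davis 27/59 = 45.8% → Beaumont
Davis wins each game group but Beaumont wins overall — the comparison reverses. Davis's attempts skew toward clutch time, which has a lower base rate.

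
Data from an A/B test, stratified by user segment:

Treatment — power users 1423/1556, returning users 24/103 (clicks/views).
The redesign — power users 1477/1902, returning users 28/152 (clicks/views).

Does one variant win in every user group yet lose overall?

Power users: Treatment 1423/1556 = 91.5%, the redesign 1477/1902 = 77.7% → Treatment
Returning users: Treatment 24/103 = 23.3%, the redesign 28/152 = 18.4% → Treatment
Overall: Treatment 1447/1659 = 87.2%, the redesign 1505/2054 = 73.3% → Treatment
Treatment wins overall and in every user group — no reversal.

No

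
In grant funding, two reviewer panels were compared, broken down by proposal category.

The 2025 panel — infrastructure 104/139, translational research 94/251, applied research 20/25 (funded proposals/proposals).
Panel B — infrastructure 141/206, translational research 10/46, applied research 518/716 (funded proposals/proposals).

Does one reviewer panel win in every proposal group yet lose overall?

Infrastructure: the 2025 panel 104/139 = 74.8%, Panel B 141/206 = 68.4% → the 2025 panel
Translational research: the 2025 panel 94/251 = 37.5%, Panel B 10/46 = 21.7% → the 2025 panel
Applied research: the 2025 panel 20/25 = 80.0%, Panel B 518/716 = 72.3% → the 2025 panel
Overall: the 2025 panel 218/415 = 52.5%, Panel B 669/968 = 69.1% → Panel B
The 2025 panel wins each proposal group but Panel B wins overall — the comparison reverses. The 2025 panel's proposals skew toward translational research, which has a lower base rate.

Yes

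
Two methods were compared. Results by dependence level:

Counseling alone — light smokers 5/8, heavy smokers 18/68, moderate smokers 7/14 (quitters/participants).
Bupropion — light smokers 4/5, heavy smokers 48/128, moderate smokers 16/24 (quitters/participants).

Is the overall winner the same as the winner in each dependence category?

Yes

Light smokers: counseling alone 5/8 = 62.5%, bupropion 4/5 = 80.0% → bupropion
Heavy smokers: counseling alone 18/68 = 26.5%, bupropion 48/128 = 37.5% → bupropion
Moderate smokers: counseling alone 7/14 = 50.0%, bupropion 16/24 = 66.7% → bupropion
Overall: counseling alone 30/90 = 33.3%, bupropion 68/157 = 43.3% → bupropion
Bupropion wins overall and in every dependence group — no reversal.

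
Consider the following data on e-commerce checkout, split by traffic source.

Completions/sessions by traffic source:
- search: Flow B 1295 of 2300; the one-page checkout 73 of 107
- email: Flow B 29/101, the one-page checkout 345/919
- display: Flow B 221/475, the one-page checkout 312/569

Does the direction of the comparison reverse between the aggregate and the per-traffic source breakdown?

Yes

Search: Flow B 1295/2300 = 56.3%, the one-page checkout 73/107 = 68.2% → the one-page checkout
Email: Flow B 29/101 = 28.7%, the one-page checkout 345/919 = 37.5% → the one-page checkout
Display: Flow B 221/475 = 46.5%, the one-page checkout 312/569 = 54.8% → the one-page checkout
Overall: Flow B 1545/2876 = 53.7%, the one-page checkout 730/1595 = 45.8% → Flow B
The one-page checkout wins each traffic group but Flow B wins overall — the comparison reverses. The one-page checkout's sessions skew toward email, which has a lower base rate.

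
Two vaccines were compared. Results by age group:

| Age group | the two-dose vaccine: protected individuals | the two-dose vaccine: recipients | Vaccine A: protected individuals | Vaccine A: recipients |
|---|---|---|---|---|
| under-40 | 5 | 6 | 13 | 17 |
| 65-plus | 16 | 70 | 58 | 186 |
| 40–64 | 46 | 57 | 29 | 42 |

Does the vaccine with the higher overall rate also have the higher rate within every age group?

Under-40: the two-dose vaccine 5/6 = 83.3%, Vaccine A 13/17 = 76.5% → the two-dose vaccine
65-plus: the two-dose vaccine 16/70 = 22.9%, Vaccine A 58/186 = 31.2% → Vaccine A
40–64: the two-dose vaccine 46/57 = 80.7%, Vaccine A 29/42 = 69.0% → the two-dose vaccine
Overall: the two-dose vaccine 67/133 = 50.4%, Vaccine A 100/245 = 40.8% → the two-dose vaccine
Neither sweeps: the two-dose vaccine wins 2 of 3 groups, Vaccine A wins 1. The two-dose vaccine wins overall but not every group — no Simpson reversal.

No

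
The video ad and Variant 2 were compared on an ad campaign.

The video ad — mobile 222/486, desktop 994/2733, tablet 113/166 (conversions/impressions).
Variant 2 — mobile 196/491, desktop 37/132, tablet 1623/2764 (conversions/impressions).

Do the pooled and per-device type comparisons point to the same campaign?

Mobile: the video ad 222/486 = 45.7%, Variant 2 196/491 = 39.9% → the video ad
Desktop: the video ad 994/2733 = 36.4%, Variant 2 37/132 = 28.0% → the video ad
Tablet: the video ad 113/166 = 68.1%, Variant 2 1623/2764 = 58.7% → the video ad
Overall: the video ad 1329/3385 = 39.3%, Variant 2 1856/3387 = 54.8% → Variant 2
The video ad wins each device group but Variant 2 wins overall — the comparison reverses. The video ad's impressions skew toward desktop, which has a lower base rate.

No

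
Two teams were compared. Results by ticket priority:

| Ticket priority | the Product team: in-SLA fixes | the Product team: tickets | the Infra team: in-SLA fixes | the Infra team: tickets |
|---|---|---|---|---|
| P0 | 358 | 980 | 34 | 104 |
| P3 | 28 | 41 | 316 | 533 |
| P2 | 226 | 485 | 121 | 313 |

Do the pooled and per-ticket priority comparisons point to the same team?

P0: the Product team 358/980 = 36.5%, the Infra team 34/104 = 32.7% → the Product team
P3: the Product team 28/41 = 68.3%, the Infra team 316/533 = 59.3% → the Product team
P2: the Product team 226/485 = 46.6%, the Infra team 121/313 = 38.7% → the Product team
Overall: the Product team 612/1506 = 40.6%, the Infra team 471/950 = 49.6% → the Infra team
The Product team wins each ticket group but the Infra team wins overall — the comparison reverses. The Product team's tickets skew toward P0, which has a lower base rate.

No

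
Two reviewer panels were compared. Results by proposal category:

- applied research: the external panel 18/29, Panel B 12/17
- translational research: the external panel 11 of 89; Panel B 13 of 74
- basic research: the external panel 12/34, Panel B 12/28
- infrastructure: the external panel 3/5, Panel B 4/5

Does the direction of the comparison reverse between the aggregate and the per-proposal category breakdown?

Applied research: the external panel 18/29 = 62.1%, Panel B 12/17 = 70.6% → Panel B
Translational research: the external panel 11/89 = 12.4%, Panel B 13/74 = 17.6% → Panel B
Basic research: the external panel 12/34 = 35.3%, Panel B 12/28 = 42.9% → Panel B
Infrastructure: the external panel 3/5 = 60.0%, Panel B 4/5 = 80.0% → Panel B
Overall: the external panel 44/157 = 28.0%, Panel B 41/124 = 33.1% → Panel B
Panel B wins overall and in every proposal group — no reversal.

No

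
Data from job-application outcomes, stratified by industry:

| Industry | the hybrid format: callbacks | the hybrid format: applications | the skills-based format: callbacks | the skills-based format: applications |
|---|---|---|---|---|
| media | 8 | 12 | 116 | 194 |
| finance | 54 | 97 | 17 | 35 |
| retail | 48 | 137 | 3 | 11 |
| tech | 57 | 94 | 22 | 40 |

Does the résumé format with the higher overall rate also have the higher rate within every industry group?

Media: the hybrid format 8/12 = 66.7%, the skills-based format 116/194 = 59.8% → the hybrid format
Finance: the hybrid format 54/97 = 55.7%, the skills-based format 17/35 = 48.6% → the hybrid format
Retail: the hybrid format 48/137 = 35.0%, the skills-based format 3/11 = 27.3% → the hybrid format
Tech: the hybrid format 57/94 = 60.6%, the skills-based format 22/40 = 55.0% → the hybrid format
Overall: the hybrid format 167/340 = 49.1%, the skills-based format 158/280 = 56.4% → the skills-based format
The hybrid format wins each industry group but the skills-based format wins overall — the comparison reverses. The hybrid format's applications skew toward retail, which has a lower base rate.

No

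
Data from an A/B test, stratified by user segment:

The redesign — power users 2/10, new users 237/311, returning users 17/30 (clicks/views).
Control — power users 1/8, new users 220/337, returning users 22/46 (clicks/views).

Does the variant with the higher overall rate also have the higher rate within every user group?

Yes

Power users: the redesign 2/10 = 20.0%, Control 1/8 = 12.5% → the redesign
New users: the redesign 237/311 = 76.2%, Control 220/337 = 65.3% → the redesign
Returning users: the redesign 17/30 = 56.7%, Control 22/46 = 47.8% → the redesign
Overall: the redesign 256/351 = 72.9%, Control 243/391 = 62.1% → the redesign
The redesign wins overall and in every user group — no reversal.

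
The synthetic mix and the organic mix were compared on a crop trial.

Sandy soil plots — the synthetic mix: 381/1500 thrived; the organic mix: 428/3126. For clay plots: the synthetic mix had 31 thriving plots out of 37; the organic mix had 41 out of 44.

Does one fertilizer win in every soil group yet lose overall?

No

Sandy soil: the synthetic mix 381/1500 = 25.4%, the organic mix 428/3126 = 13.7% → the synthetic mix
Clay: the synthetic mix 31/37 = 83.8%, the organic mix 41/44 = 93.2% → the organic mix
Overall: the synthetic mix 412/1537 = 26.8%, the organic mix 469/3170 = 14.8% → the synthetic mix
Neither sweeps: the synthetic mix wins 1 of 2 groups, the organic mix wins 1. The synthetic mix wins overall but not every group — no Simpson reversal.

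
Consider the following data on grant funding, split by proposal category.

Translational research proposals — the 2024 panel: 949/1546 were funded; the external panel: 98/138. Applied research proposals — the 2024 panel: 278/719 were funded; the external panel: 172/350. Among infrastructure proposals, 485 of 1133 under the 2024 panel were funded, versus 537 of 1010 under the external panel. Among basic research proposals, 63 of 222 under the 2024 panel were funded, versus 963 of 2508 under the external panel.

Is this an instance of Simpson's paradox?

Translational research: the 2024 panel 949/1546 = 61.4%, the external panel 98/138 = 71.0% → the external panel
Applied research: the 2024 panel 278/719 = 38.7%, the external panel 172/350 = 49.1% → the external panel
Infrastructure: the 2024 panel 485/1133 = 42.8%, the external panel 537/1010 = 53.2% → the external panel
Basic research: the 2024 panel 63/222 = 28.4%, the external panel 963/2508 = 38.4% → the external panel
Overall: the 2024 panel 1775/3620 = 49.0%, the external panel 1770/4006 = 44.2% → the 2024 panel
The external panel wins each proposal group but the 2024 panel wins overall — the comparison reverses. The external panel's proposals skew toward basic research, which has a lower base rate.

Yes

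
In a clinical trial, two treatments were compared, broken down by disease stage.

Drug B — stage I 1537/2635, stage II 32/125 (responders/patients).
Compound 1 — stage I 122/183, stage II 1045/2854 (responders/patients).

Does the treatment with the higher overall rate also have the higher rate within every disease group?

Stage I: Drug B 1537/2635 = 58.3%, Compound 1 122/183 = 66.7% → Compound 1
Stage II: Drug B 32/125 = 25.6%, Compound 1 1045/2854 = 36.6% → Compound 1
Overall: Drug B 1569/2760 = 56.8%, Compound 1 1167/3037 = 38.4% → Drug B
Compound 1 wins each disease group but Drug B wins overall — the comparison reverses. Compound 1's patients skew toward stage II, which has a lower base rate.

No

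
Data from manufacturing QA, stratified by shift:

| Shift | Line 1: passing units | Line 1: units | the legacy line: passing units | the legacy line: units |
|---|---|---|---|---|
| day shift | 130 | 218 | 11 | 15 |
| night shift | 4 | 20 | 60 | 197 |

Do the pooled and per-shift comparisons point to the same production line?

No

Day shift: Line 1 130/218 = 59.6%, the legacy line 11/15 = 73.3% → the legacy line
Night shift: Line 1 4/20 = 20.0%, the legacy line 60/197 = 30.5% → the legacy line
Overall: Line 1 134/238 = 56.3%, the legacy line 71/212 = 33.5% → Line 1
The legacy line wins each shift group but Line 1 wins overall — the comparison reverses. The legacy line's units skew toward night shift, which has a lower base rate.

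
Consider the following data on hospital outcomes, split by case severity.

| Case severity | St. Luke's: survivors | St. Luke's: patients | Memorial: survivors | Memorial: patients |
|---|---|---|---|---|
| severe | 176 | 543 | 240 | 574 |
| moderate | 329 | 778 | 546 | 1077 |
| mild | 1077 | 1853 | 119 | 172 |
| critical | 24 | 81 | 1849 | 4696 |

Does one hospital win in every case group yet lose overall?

Yes

Severe: St. Luke's 176/543 = 32.4%, Memorial 240/574 = 41.8% → Memorial
Moderate: St. Luke's 329/778 = 42.3%, Memorial 546/1077 = 50.7% → Memorial
Mild: St. Luke's 1077/1853 = 58.1%, Memorial 119/172 = 69.2% → Memorial
Critical: St. Luke's 24/81 = 29.6%, Memorial 1849/4696 = 39.4% → Memorial
Overall: St. Luke's 1606/3255 = 49.3%, Memorial 2754/6519 = 42.2% → St. Luke's
Memorial wins each case group but St. Luke's wins overall — the comparison reverses. Memorial's patients skew toward critical, which has a lower base rate.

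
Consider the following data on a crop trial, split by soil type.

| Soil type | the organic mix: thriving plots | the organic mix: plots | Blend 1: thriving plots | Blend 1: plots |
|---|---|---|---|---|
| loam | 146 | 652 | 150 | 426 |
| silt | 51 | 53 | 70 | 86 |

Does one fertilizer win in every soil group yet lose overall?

No

Loam: the organic mix 146/652 = 22.4%, Blend 1 150/426 = 35.2% → Blend 1
Silt: the organic mix 51/53 = 96.2%, Blend 1 70/86 = 81.4% → the organic mix
Overall: the organic mix 197/705 = 27.9%, Blend 1 220/512 = 43.0% → Blend 1
Neither sweeps: the organic mix wins 1 of 2 groups, Blend 1 wins 1. Blend 1 wins overall but not every group — no Simpson reversal.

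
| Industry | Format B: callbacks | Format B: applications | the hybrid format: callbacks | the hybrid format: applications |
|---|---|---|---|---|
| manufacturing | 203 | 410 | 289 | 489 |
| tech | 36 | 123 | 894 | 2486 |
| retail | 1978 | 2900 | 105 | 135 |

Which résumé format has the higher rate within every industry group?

the hybrid format

Manufacturing: Format B 203/410 = 49.5%, the hybrid format 289/489 = 59.1% → the hybrid format
Tech: Format B 36/123 = 29.3%, the hybrid format 894/2486 = 36.0% → the hybrid format
Retail: Format B 1978/2900 = 68.2%, the hybrid format 105/135 = 77.8% → the hybrid format
The hybrid format has the higher rate in all 3 groups.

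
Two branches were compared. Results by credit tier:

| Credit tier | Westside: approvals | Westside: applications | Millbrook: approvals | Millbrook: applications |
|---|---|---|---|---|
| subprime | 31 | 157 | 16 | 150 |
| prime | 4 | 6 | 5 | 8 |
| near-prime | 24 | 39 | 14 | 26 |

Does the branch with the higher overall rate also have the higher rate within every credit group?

Yes

Subprime: Westside 31/157 = 19.7%, Millbrook 16/150 = 10.7% → Westside
Prime: Westside 4/6 = 66.7%, Millbrook 5/8 = 62.5% → Westside
Near-prime: Westside 24/39 = 61.5%, Millbrook 14/26 = 53.8% → Westside
Overall: Westside 59/202 = 29.2%, Millbrook 35/184 = 19.0% → Westside
Westside wins overall and in every credit group — no reversal.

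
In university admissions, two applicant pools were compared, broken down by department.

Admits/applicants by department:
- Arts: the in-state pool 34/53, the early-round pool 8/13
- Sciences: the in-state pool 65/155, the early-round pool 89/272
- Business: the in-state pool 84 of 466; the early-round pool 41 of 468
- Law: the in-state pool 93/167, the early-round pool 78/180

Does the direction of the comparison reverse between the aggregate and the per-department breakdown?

No

Arts: the in-state pool 34/53 = 64.2%, the early-round pool 8/13 = 61.5% → the in-state pool
Sciences: the in-state pool 65/155 = 41.9%, the early-round pool 89/272 = 32.7% → the in-state pool
Business: the in-state pool 84/466 = 18.0%, the early-round pool 41/468 = 8.8% → the in-state pool
Law: the in-state pool 93/167 = 55.7%, the early-round pool 78/180 = 43.3% → the in-state pool
Overall: the in-state pool 276/841 = 32.8%, the early-round pool 216/933 = 23.2% → the in-state pool
The in-state pool wins overall and in every department group — no reversal.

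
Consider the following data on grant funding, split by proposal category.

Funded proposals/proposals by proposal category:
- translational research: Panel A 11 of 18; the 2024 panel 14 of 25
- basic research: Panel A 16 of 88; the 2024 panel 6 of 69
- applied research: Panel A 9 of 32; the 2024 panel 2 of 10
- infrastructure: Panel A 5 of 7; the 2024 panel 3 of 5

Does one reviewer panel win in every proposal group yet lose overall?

No

Translational research: Panel A 11/18 = 61.1%, the 2024 panel 14/25 = 56.0% → Panel A
Basic research: Panel A 16/88 = 18.2%, the 2024 panel 6/69 = 8.7% → Panel A
Applied research: Panel A 9/32 = 28.1%, the 2024 panel 2/10 = 20.0% → Panel A
Infrastructure: Panel A 5/7 = 71.4%, the 2024 panel 3/5 = 60.0% → Panel A
Overall: Panel A 41/145 = 28.3%, the 2024 panel 25/109 = 22.9% → Panel A
Panel A wins overall and in every proposal group — no reversal.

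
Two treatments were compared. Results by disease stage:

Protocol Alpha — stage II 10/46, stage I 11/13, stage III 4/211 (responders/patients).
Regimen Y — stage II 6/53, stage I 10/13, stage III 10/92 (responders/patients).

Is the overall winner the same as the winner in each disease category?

Stage II: Protocol Alpha 10/46 = 21.7%, Regimen Y 6/53 = 11.3% → Protocol Alpha
Stage I: Protocol Alpha 11/13 = 84.6%, Regimen Y 10/13 = 76.9% → Protocol Alpha
Stage III: Protocol Alpha 4/211 = 1.9%, Regimen Y 10/92 = 10.9% → Regimen Y
Overall: Protocol Alpha 25/270 = 9.3%, Regimen Y 26/158 = 16.5% → Regimen Y
Neither sweeps: Protocol Alpha wins 2 of 3 groups, Regimen Y wins 1. Regimen Y wins overall but not every group — no Simpson reversal.

No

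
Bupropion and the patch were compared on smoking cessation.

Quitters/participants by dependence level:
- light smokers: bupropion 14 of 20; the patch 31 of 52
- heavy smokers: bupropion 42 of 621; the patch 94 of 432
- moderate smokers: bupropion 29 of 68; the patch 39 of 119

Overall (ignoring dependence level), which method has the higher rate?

the patch

Light smokers: bupropion 14/20 = 70.0%, the patch 31/52 = 59.6% → bupropion
Heavy smokers: bupropion 42/621 = 6.8%, the patch 94/432 = 21.8% → the patch
Moderate smokers: bupropion 29/68 = 42.6%, the patch 39/119 = 32.8% → bupropion
Overall: bupropion 85/709 = 12.0%, the patch 164/603 = 27.2% → the patch
(Neither sweeps every dependence group, but the patch has the higher pooled rate.)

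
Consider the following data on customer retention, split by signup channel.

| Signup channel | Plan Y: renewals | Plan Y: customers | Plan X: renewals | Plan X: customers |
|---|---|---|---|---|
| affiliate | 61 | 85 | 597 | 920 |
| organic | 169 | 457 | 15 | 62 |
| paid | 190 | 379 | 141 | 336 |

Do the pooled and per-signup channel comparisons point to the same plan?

No

Affiliate: Plan Y 61/85 = 71.8%, Plan X 597/920 = 64.9% → Plan Y
Organic: Plan Y 169/457 = 37.0%, Plan X 15/62 = 24.2% → Plan Y
Paid: Plan Y 190/379 = 50.1%, Plan X 141/336 = 42.0% → Plan Y
Overall: Plan Y 420/921 = 45.6%, Plan X 753/1318 = 57.1% → Plan X
Plan Y wins each signup group but Plan X wins overall — the comparison reverses. Plan Y's customers skew toward organic, which has a lower base rate.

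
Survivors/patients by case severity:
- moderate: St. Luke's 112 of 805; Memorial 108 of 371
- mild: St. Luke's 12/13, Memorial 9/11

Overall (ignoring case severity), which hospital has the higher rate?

Moderate: St. Luke's 112/805 = 13.9%, Memorial 108/371 = 29.1% → Memorial
Mild: St. Luke's 12/13 = 92.3%, Memorial 9/11 = 81.8% → St. Luke's
Overall: St. Luke's 124/818 = 15.2%, Memorial 117/382 = 30.6% → Memorial
(Neither sweeps every case group, but Memorial has the higher pooled rate.)

Memorial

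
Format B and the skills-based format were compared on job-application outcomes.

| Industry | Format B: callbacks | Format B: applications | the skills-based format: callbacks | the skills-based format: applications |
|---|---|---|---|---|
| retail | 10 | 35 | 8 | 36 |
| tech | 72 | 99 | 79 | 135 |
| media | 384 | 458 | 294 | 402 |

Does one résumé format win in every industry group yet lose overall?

No

Retail: Format B 10/35 = 28.6%, the skills-based format 8/36 = 22.2% → Format B
Tech: Format B 72/99 = 72.7%, the skills-based format 79/135 = 58.5% → Format B
Media: Format B 384/458 = 83.8%, the skills-based format 294/402 = 73.1% → Format B
Overall: Format B 466/592 = 78.7%, the skills-based format 381/573 = 66.5% → Format B
Format B wins overall and in every industry group — no reversal.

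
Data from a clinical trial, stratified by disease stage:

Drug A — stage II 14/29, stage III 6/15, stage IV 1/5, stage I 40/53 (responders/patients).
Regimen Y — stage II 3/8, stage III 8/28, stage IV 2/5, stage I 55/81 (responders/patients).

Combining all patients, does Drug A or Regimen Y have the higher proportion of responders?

Drug A

Stage II: Drug A 14/29 = 48.3%, Regimen Y 3/8 = 37.5% → Drug A
Stage III: Drug A 6/15 = 40.0%, Regimen Y 8/28 = 28.6% → Drug A
Stage IV: Drug A 1/5 = 20.0%, Regimen Y 2/5 = 40.0% → Regimen Y
Stage I: Drug A 40/53 = 75.5%, Regimen Y 55/81 = 67.9% → Drug A
Overall: Drug A 61/102 = 59.8%, Regimen Y 68/122 = 55.7% → Drug A
(Neither sweeps every disease group, but Drug A has the higher pooled rate.)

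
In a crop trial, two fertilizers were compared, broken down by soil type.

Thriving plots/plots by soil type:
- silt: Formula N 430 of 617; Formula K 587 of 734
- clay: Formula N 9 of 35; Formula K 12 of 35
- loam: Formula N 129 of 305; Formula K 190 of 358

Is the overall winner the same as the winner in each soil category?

Silt: Formula N 430/617 = 69.7%, Formula K 587/734 = 80.0% → Formula K
Clay: Formula N 9/35 = 25.7%, Formula K 12/35 = 34.3% → Formula K
Loam: Formula N 129/305 = 42.3%, Formula K 190/358 = 53.1% → Formula K
Overall: Formula N 568/957 = 59.4%, Formula K 789/1127 = 70.0% → Formula K
Formula K wins overall and in every soil group — no reversal.

Yes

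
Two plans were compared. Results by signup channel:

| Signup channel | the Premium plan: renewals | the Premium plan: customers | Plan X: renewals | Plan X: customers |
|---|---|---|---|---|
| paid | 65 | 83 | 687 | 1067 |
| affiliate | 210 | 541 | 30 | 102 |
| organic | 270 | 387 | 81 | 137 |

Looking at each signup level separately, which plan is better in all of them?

Paid: the Premium plan 65/83 = 78.3%, Plan X 687/1067 = 64.4% → the Premium plan
Affiliate: the Premium plan 210/541 = 38.8%, Plan X 30/102 = 29.4% → the Premium plan
Organic: the Premium plan 270/387 = 69.8%, Plan X 81/137 = 59.1% → the Premium plan
The Premium plan has the higher rate in all 3 groups.

the Premium plan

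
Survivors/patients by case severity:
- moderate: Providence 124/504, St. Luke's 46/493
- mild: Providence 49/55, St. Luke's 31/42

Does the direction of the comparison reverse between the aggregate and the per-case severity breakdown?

Moderate: Providence 124/504 = 24.6%, St. Luke's 46/493 = 9.3% → Providence
Mild: Providence 49/55 = 89.1%, St. Luke's 31/42 = 73.8% → Providence
Overall: Providence 173/559 = 30.9%, St. Luke's 77/535 = 14.4% → Providence
Providence wins overall and in every case group — no reversal.

No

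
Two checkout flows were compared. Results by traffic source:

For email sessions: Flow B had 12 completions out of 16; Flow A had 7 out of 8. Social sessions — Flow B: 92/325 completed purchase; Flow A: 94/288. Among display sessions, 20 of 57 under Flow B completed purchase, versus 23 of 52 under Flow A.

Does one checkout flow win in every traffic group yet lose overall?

No

Email: Flow B 12/16 = 75.0%, Flow A 7/8 = 87.5% → Flow A
Social: Flow B 92/325 = 28.3%, Flow A 94/288 = 32.6% → Flow A
Display: Flow B 20/57 = 35.1%, Flow A 23/52 = 44.2% → Flow A
Overall: Flow B 124/398 = 31.2%, Flow A 124/348 = 35.6% → Flow A
Flow A wins overall and in every traffic group — no reversal.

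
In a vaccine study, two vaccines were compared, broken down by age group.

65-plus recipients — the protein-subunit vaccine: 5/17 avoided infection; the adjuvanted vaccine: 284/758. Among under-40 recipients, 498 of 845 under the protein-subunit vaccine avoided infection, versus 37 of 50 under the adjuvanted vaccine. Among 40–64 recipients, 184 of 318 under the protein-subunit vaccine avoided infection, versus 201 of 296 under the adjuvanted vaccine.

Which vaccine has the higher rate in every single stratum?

the adjuvanted vaccine

65-plus: the protein-subunit vaccine 5/17 = 29.4%, the adjuvanted vaccine 284/758 = 37.5% → the adjuvanted vaccine
Under-40: the protein-subunit vaccine 498/845 = 58.9%, the adjuvanted vaccine 37/50 = 74.0% → the adjuvanted vaccine
40–64: the protein-subunit vaccine 184/318 = 57.9%, the adjuvanted vaccine 201/296 = 67.9% → the adjuvanted vaccine
The adjuvanted vaccine has the higher rate in all 3 groups.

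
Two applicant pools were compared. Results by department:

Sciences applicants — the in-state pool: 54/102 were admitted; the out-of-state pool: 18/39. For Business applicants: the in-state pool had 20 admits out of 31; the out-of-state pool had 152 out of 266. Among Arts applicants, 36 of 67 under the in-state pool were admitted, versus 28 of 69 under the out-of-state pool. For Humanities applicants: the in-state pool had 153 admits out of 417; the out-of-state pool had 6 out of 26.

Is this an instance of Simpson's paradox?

Yes

Sciences: the in-state pool 54/102 = 52.9%, the out-of-state pool 18/39 = 46.2% → the in-state pool
Business: the in-state pool 20/31 = 64.5%, the out-of-state pool 152/266 = 57.1% → the in-state pool
Arts: the in-state pool 36/67 = 53.7%, the out-of-state pool 28/69 = 40.6% → the in-state pool
Humanities: the in-state pool 153/417 = 36.7%, the out-of-state pool 6/26 = 23.1% → the in-state pool
Overall: the in-state pool 263/617 = 42.6%, the out-of-state pool 204/400 = 51.0% → the out-of-state pool
The in-state pool wins each department group but the out-of-state pool wins overall — the comparison reverses. The in-state pool's applicants skew toward Humanities, which has a lower base rate.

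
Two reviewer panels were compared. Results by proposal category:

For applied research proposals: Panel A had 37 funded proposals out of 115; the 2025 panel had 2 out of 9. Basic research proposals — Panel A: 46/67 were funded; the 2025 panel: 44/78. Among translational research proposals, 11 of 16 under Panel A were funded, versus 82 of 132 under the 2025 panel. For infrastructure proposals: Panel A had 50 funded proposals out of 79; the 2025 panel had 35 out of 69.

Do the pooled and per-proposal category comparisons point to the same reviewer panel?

No

Applied research: Panel A 37/115 = 32.2%, the 2025 panel 2/9 = 22.2% → Panel A
Basic research: Panel A 46/67 = 68.7%, the 2025 panel 44/78 = 56.4% → Panel A
Translational research: Panel A 11/16 = 68.8%, the 2025 panel 82/132 = 62.1% → Panel A
Infrastructure: Panel A 50/79 = 63.3%, the 2025 panel 35/69 = 50.7% → Panel A
Overall: Panel A 144/277 = 52.0%, the 2025 panel 163/288 = 56.6% → the 2025 panel
Panel A wins each proposal group but the 2025 panel wins overall — the comparison reverses. Panel A's proposals skew toward applied research, which has a lower base rate.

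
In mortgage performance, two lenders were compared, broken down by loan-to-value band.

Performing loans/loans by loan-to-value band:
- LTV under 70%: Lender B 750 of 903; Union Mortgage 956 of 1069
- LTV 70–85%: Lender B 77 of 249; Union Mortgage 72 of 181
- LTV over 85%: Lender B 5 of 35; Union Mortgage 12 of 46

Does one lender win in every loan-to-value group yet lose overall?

LTV under 70%: Lender B 750/903 = 83.1%, Union Mortgage 956/1069 = 89.4% → Union Mortgage
LTV 70–85%: Lender B 77/249 = 30.9%, Union Mortgage 72/181 = 39.8% → Union Mortgage
LTV over 85%: Lender B 5/35 = 14.3%, Union Mortgage 12/46 = 26.1% → Union Mortgage
Overall: Lender B 832/1187 = 70.1%, Union Mortgage 1040/1296 = 80.2% → Union Mortgage
Union Mortgage wins overall and in every loan-to-value group — no reversal.

No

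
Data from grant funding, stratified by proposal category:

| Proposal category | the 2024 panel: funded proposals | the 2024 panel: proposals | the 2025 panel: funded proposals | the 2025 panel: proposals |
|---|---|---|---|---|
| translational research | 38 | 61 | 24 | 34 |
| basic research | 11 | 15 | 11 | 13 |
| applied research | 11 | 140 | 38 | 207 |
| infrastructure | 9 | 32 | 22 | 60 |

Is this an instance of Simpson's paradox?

Translational research: the 2024 panel 38/61 = 62.3%, the 2025 panel 24/34 = 70.6% → the 2025 panel
Basic research: the 2024 panel 11/15 = 73.3%, the 2025 panel 11/13 = 84.6% → the 2025 panel
Applied research: the 2024 panel 11/140 = 7.9%, the 2025 panel 38/207 = 18.4% → the 2025 panel
Infrastructure: the 2024 panel 9/32 = 28.1%, the 2025 panel 22/60 = 36.7% → the 2025 panel
Overall: the 2024 panel 69/248 = 27.8%, the 2025 panel 95/314 = 30.3% → the 2025 panel
The 2025 panel wins overall and in every proposal group — no reversal.

No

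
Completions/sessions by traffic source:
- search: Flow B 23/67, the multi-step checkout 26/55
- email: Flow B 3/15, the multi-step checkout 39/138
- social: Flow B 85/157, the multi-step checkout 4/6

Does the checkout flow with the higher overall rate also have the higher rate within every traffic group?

No

Search: Flow B 23/67 = 34.3%, the multi-step checkout 26/55 = 47.3% → the multi-step checkout
Email: Flow B 3/15 = 20.0%, the multi-step checkout 39/138 = 28.3% → the multi-step checkout
Social: Flow B 85/157 = 54.1%, the multi-step checkout 4/6 = 66.7% → the multi-step checkout
Overall: Flow B 111/239 = 46.4%, the multi-step checkout 69/199 = 34.7% → Flow B
The multi-step checkout wins each traffic group but Flow B wins overall — the comparison reverses. The multi-step checkout's sessions skew toward email, which has a lower base rate.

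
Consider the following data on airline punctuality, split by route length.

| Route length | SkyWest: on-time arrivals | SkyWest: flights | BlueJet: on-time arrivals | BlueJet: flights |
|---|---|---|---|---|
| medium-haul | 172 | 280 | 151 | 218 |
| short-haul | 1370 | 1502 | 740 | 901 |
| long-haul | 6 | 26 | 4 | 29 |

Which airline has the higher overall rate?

SkyWest

Medium-haul: SkyWest 172/280 = 61.4%, BlueJet 151/218 = 69.3% → BlueJet
Short-haul: SkyWest 1370/1502 = 91.2%, BlueJet 740/901 = 82.1% → SkyWest
Long-haul: SkyWest 6/26 = 23.1%, BlueJet 4/29 = 13.8% → SkyWest
Overall: SkyWest 1548/1808 = 85.6%, BlueJet 895/1148 = 78.0% → SkyWest
(Neither sweeps every route group, but SkyWest has the higher pooled rate.)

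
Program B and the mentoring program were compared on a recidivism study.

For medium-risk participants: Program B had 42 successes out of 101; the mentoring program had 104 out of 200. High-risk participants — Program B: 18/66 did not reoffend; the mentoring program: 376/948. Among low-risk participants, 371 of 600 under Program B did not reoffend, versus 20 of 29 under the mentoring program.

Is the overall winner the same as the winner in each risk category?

No

Medium-risk: Program B 42/101 = 41.6%, the mentoring program 104/200 = 52.0% → the mentoring program
High-risk: Program B 18/66 = 27.3%, the mentoring program 376/948 = 39.7% → the mentoring program
Low-risk: Program B 371/600 = 61.8%, the mentoring program 20/29 = 69.0% → the mentoring program
Overall: Program B 431/767 = 56.2%, the mentoring program 500/1177 = 42.5% → Program B
The mentoring program wins each risk group but Program B wins overall — the comparison reverses. The mentoring program's participants skew toward high-risk, which has a lower base rate.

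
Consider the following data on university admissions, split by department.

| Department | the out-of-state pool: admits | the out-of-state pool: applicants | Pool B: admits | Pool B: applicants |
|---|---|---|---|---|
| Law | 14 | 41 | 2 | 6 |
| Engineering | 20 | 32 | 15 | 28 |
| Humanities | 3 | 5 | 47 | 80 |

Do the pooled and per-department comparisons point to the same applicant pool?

No

Law: the out-of-state pool 14/41 = 34.1%, Pool B 2/6 = 33.3% → the out-of-state pool
Engineering: the out-of-state pool 20/32 = 62.5%, Pool B 15/28 = 53.6% → the out-of-state pool
Humanities: the out-of-state pool 3/5 = 60.0%, Pool B 47/80 = 58.8% → the out-of-state pool
Overall: the out-of-state pool 37/78 = 47.4%, Pool B 64/114 = 56.1% → Pool B
The out-of-state pool wins each department group but Pool B wins overall — the comparison reverses. The out-of-state pool's applicants skew toward Law, which has a lower base rate.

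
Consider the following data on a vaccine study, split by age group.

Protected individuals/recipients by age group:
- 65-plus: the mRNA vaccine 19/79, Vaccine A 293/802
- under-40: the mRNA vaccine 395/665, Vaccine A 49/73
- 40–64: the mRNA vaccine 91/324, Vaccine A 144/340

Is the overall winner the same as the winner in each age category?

No

65-plus: the mRNA vaccine 19/79 = 24.1%, Vaccine A 293/802 = 36.5% → Vaccine A
Under-40: the mRNA vaccine 395/665 = 59.4%, Vaccine A 49/73 = 67.1% → Vaccine A
40–64: the mRNA vaccine 91/324 = 28.1%, Vaccine A 144/340 = 42.4% → Vaccine A
Overall: the mRNA vaccine 505/1068 = 47.3%, Vaccine A 486/1215 = 40.0% → the mRNA vaccine
Vaccine A wins each age group but the mRNA vaccine wins overall — the comparison reverses. Vaccine A's recipients skew toward 65-plus, which has a lower base rate.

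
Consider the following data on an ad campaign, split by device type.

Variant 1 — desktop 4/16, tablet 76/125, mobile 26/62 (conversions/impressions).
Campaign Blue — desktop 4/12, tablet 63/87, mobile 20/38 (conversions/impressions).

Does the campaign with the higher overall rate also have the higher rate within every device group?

Desktop: Variant 1 4/16 = 25.0%, Campaign Blue 4/12 = 33.3% → Campaign Blue
Tablet: Variant 1 76/125 = 60.8%, Campaign Blue 63/87 = 72.4% → Campaign Blue
Mobile: Variant 1 26/62 = 41.9%, Campaign Blue 20/38 = 52.6% → Campaign Blue
Overall: Variant 1 106/203 = 52.2%, Campaign Blue 87/137 = 63.5% → Campaign Blue
Campaign Blue wins overall and in every device group — no reversal.

Yes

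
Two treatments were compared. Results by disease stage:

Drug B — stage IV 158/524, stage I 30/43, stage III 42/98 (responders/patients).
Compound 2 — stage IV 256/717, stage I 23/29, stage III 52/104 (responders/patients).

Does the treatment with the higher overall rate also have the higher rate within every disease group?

Yes

Stage IV: Drug B 158/524 = 30.2%, Compound 2 256/717 = 35.7% → Compound 2
Stage I: Drug B 30/43 = 69.8%, Compound 2 23/29 = 79.3% → Compound 2
Stage III: Drug B 42/98 = 42.9%, Compound 2 52/104 = 50.0% → Compound 2
Overall: Drug B 230/665 = 34.6%, Compound 2 331/850 = 38.9% → Compound 2
Compound 2 wins overall and in every disease group — no reversal.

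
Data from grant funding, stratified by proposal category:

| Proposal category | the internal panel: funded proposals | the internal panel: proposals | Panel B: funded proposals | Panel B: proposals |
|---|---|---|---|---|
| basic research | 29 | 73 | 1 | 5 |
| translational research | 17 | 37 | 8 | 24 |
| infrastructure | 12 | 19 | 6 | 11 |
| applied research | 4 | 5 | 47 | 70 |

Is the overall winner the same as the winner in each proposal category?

No

Basic research: the internal panel 29/73 = 39.7%, Panel B 1/5 = 20.0% → the internal panel
Translational research: the internal panel 17/37 = 45.9%, Panel B 8/24 = 33.3% → the internal panel
Infrastructure: the internal panel 12/19 = 63.2%, Panel B 6/11 = 54.5% → the internal panel
Applied research: the internal panel 4/5 = 80.0%, Panel B 47/70 = 67.1% → the internal panel
Overall: the internal panel 62/134 = 46.3%, Panel B 62/110 = 56.4% → Panel B
The internal panel wins each proposal group but Panel B wins overall — the comparison reverses. The internal panel's proposals skew toward basic research, which has a lower base rate.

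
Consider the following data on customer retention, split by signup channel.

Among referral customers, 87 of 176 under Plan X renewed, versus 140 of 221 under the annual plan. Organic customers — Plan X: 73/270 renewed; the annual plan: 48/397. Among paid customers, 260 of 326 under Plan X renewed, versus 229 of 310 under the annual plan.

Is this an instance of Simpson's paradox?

No

Referral: Plan X 87/176 = 49.4%, the annual plan 140/221 = 63.3% → the annual plan
Organic: Plan X 73/270 = 27.0%, the annual plan 48/397 = 12.1% → Plan X
Paid: Plan X 260/326 = 79.8%, the annual plan 229/310 = 73.9% → Plan X
Overall: Plan X 420/772 = 54.4%, the annual plan 417/928 = 44.9% → Plan X
Neither sweeps: Plan X wins 2 of 3 groups, the annual plan wins 1. Plan X wins overall but not every group — no Simpson reversal.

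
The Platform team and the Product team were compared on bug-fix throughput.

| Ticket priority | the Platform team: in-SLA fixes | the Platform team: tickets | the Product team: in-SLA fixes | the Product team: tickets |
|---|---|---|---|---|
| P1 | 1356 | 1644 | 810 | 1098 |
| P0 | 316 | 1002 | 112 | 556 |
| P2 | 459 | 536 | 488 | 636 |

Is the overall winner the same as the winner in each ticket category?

P1: the Platform team 1356/1644 = 82.5%, the Product team 810/1098 = 73.8% → the Platform team
P0: the Platform team 316/1002 = 31.5%, the Product team 112/556 = 20.1% → the Platform team
P2: the Platform team 459/536 = 85.6%, the Product team 488/636 = 76.7% → the Platform team
Overall: the Platform team 2131/3182 = 67.0%, the Product team 1410/2290 = 61.6% → the Platform team
The Platform team wins overall and in every ticket group — no reversal.

Yes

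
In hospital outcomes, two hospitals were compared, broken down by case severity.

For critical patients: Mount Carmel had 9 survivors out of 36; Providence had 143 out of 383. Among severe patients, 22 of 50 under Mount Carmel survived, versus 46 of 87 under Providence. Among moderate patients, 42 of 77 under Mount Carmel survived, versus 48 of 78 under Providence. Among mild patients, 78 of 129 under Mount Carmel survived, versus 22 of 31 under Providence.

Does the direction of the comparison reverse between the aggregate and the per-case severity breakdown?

Critical: Mount Carmel 9/36 = 25.0%, Providence 143/383 = 37.3% → Providence
Severe: Mount Carmel 22/50 = 44.0%, Providence 46/87 = 52.9% → Providence
Moderate: Mount Carmel 42/77 = 54.5%, Providence 48/78 = 61.5% → Providence
Mild: Mount Carmel 78/129 = 60.5%, Providence 22/31 = 71.0% → Providence
Overall: Mount Carmel 151/292 = 51.7%, Providence 259/579 = 44.7% → Mount Carmel
Providence wins each case group but Mount Carmel wins overall — the comparison reverses. Providence's patients skew toward critical, which has a lower base rate.

Yes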